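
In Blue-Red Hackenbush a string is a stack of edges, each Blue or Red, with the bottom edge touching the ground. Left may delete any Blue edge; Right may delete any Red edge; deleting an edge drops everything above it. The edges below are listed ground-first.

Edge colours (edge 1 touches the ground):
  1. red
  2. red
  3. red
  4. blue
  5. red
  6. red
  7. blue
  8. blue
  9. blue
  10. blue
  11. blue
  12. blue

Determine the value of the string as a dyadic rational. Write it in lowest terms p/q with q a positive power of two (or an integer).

-1409/512

Prefix values for red red red blue red red blue blue blue blue blue blue via {L|R} + simplicity:
r: Left { (no moves) }, Right { 0 } gives simplest -1
rr: Left { (no moves) }, Right { -1 0 } gives simplest -2
rrr: Left { (no moves) }, Right { -2 -1 0 } gives simplest -3
rrrb: Left { -3 }, Right { -2 -1 0 } gives simplest -5/2
rrrbr: Left { -3 }, Right { -5/2 -2 -1 0 } gives simplest -11/4
rrrbrr: Left { -3 }, Right { -11/4 -5/2 -2 -1 0 } gives simplest -23/8
rrrbrrb: Left { -3 -23/8 }, Right { -11/4 -5/2 -2 -1 0 } gives simplest -45/16
rrrbrrbb: Left { -3 -23/8 -45/16 }, Right { -11/4 -5/2 -2 -1 0 } gives simplest -89/32
rrrbrrbbb: Left { -3 -23/8 -45/16 -89/32 }, Right { -11/4 -5/2 -2 -1 0 } gives simplest -177/64
rrrbrrbbbb: Left { -3 -23/8 -45/16 -89/32 -177/64 }, Right { -11/4 -5/2 -2 -1 0 } gives simplest -353/128
rrrbrrbbbbb: Left { -3 -23/8 -45/16 -89/32 -177/64 -353/128 }, Right { -11/4 -5/2 -2 -1 0 } gives simplest -705/256
rrrbrrbbbbbb: Left { -3 -23/8 -45/16 -89/32 -177/64 -353/128 -705/256 }, Right { -11/4 -5/2 -2 -1 0 } gives simplest -1409/512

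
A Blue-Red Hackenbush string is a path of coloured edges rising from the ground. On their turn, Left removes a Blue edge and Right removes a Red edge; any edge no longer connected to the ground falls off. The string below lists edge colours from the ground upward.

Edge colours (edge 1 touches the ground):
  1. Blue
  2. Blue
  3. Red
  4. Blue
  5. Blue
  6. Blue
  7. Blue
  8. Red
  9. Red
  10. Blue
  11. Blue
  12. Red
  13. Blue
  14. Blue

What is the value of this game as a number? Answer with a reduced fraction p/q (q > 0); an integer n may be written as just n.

1 of 14 · B · max L 0 · min R +∞ — 1
2 of 14 · BB · max L 1 · min R +∞ — 2
3 of 14 · BBR · max L 1 · min R 2 — 3/2
4 of 14 · BBRB · max L 3/2 · min R 2 — 7/4
5 of 14 · BBRBB · max L 7/4 · min R 2 — 15/8
6 of 14 · BBRBBB · max L 15/8 · min R 2 — 31/16
7 of 14 · BBRBBBB · max L 31/16 · min R 2 — 63/32
8 of 14 · BBRBBBBR · max L 31/16 · min R 63/32 — 125/64
9 of 14 · BBRBBBBRR · max L 31/16 · min R 125/64 — 249/128
10 of 14 · BBRBBBBRRB · max L 249/128 · min R 125/64 — 499/256
11 of 14 · BBRBBBBRRBB · max L 499/256 · min R 125/64 — 999/512
12 of 14 · BBRBBBBRRBBR · max L 499/256 · min R 999/512 — 1997/1024
13 of 14 · BBRBBBBRRBBRB · max L 1997/1024 · min R 999/512 — 3995/2048
14 of 14 · BBRBBBBRRBBRBB · max L 3995/2048 · min R 999/512 — 7991/4096

7991/4096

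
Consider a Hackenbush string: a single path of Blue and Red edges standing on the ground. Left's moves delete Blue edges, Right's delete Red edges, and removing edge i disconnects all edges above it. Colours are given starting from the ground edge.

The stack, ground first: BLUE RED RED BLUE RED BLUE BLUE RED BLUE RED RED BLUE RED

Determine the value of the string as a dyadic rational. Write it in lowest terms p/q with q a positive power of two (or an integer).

Recurse on prefixes of the 13-edge string BLUE RED RED BLUE RED BLUE BLUE RED BLUE RED RED BLUE RED:
v_1 [B]  L=[0]  R=[(no moves)]  = 1
v_2 [BR]  L=[0]  R=[1]  = 1/2
v_3 [BRR]  L=[0]  R=[1/2; 1]  = 1/4
v_4 [BRRB]  L=[0; 1/4]  R=[1/2; 1]  = 3/8
v_5 [BRRBR]  L=[0; 1/4]  R=[3/8; 1/2; 1]  = 5/16
v_6 [BRRBRB]  L=[0; 1/4; 5/16]  R=[3/8; 1/2; 1]  = 11/32
v_7 [BRRBRBB]  L=[0; 1/4; 5/16; 11/32]  R=[3/8; 1/2; 1]  = 23/64
v_8 [BRRBRBBR]  L=[0; 1/4; 5/16; 11/32]  R=[23/64; 3/8; 1/2; 1]  = 45/128
v_9 [BRRBRBBRB]  L=[0; 1/4; 5/16; 11/32; 45/128]  R=[23/64; 3/8; 1/2; 1]  = 91/256
v_10 [BRRBRBBRBR]  L=[0; 1/4; 5/16; 11/32; 45/128]  R=[91/256; 23/64; 3/8; 1/2; 1]  = 181/512
v_11 [BRRBRBBRBRR]  L=[0; 1/4; 5/16; 11/32; 45/128]  R=[181/512; 91/256; 23/64; 3/8; 1/2; 1]  = 361/1024
v_12 [BRRBRBBRBRRB]  L=[0; 1/4; 5/16; 11/32; 45/128; 361/1024]  R=[181/512; 91/256; 23/64; 3/8; 1/2; 1]  = 723/2048
v_13 [BRRBRBBRBRRBR]  L=[0; 1/4; 5/16; 11/32; 45/128; 361/1024]  R=[723/2048; 181/512; 91/256; 23/64; 3/8; 1/2; 1]  = 1445/4096

1445/4096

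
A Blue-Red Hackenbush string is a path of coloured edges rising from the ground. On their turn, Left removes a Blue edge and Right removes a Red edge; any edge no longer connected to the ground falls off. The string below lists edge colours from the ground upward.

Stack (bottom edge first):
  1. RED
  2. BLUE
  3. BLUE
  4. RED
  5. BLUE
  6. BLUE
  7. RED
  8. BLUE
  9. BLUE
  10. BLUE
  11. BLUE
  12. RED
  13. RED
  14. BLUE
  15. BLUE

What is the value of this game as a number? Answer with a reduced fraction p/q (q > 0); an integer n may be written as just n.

Recurse on prefixes of the 15-edge string RED BLUE BLUE RED BLUE BLUE RED BLUE BLUE BLUE BLUE RED RED BLUE BLUE:
R: Left {  }, Right { 0 } => simplest -1
RB: Left { -1 }, Right { 0 } => simplest -1/2
RBB: Left { -1, -1/2 }, Right { 0 } => simplest -1/4
RBBR: Left { -1, -1/2 }, Right { -1/4, 0 } => simplest -3/8
RBBRB: Left { -1, -1/2, -3/8 }, Right { -1/4, 0 } => simplest -5/16
RBBRBB: Left { -1, -1/2, -3/8, -5/16 }, Right { -1/4, 0 } => simplest -9/32
RBBRBBR: Left { -1, -1/2, -3/8, -5/16 }, Right { -9/32, -1/4, 0 } => simplest -19/64
RBBRBBRB: Left { -1, -1/2, -3/8, -5/16, -19/64 }, Right { -9/32, -1/4, 0 } => simplest -37/128
RBBRBBRBB: Left { -1, -1/2, -3/8, -5/16, -19/64, -37/128 }, Right { -9/32, -1/4, 0 } => simplest -73/256
RBBRBBRBBB: Left { -1, -1/2, -3/8, -5/16, -19/64, -37/128, -73/256 }, Right { -9/32, -1/4, 0 } => simplest -145/512
RBBRBBRBBBB: Left { -1, -1/2, -3/8, -5/16, -19/64, -37/128, -73/256, -145/512 }, Right { -9/32, -1/4, 0 } => simplest -289/1024
RBBRBBRBBBBR: Left { -1, -1/2, -3/8, -5/16, -19/64, -37/128, -73/256, -145/512 }, Right { -289/1024, -9/32, -1/4, 0 } => simplest -579/2048
RBBRBBRBBBBRR: Left { -1, -1/2, -3/8, -5/16, -19/64, -37/128, -73/256, -145/512 }, Right { -579/2048, -289/1024, -9/32, -1/4, 0 } => simplest -1159/4096
RBBRBBRBBBBRRB: Left { -1, -1/2, -3/8, -5/16, -19/64, -37/128, -73/256, -145/512, -1159/4096 }, Right { -579/2048, -289/1024, -9/32, -1/4, 0 } => simplest -2317/8192
RBBRBBRBBBBRRBB: Left { -1, -1/2, -3/8, -5/16, -19/64, -37/128, -73/256, -145/512, -1159/4096, -2317/8192 }, Right { -579/2048, -289/1024, -9/32, -1/4, 0 } => simplest -4633/16384

-4633/16384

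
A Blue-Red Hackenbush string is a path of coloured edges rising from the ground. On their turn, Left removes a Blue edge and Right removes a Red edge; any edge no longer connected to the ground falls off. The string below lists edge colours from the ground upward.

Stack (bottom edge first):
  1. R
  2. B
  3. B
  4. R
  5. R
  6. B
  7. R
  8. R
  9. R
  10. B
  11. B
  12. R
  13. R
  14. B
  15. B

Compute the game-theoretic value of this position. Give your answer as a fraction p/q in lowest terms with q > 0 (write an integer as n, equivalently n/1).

step 1: add R to get R; options L={ none } R={ 0 } so -1
step 2: add B to get RB; options L={ -1 } R={ 0 } so -1/2
step 3: add B to get RBB; options L={ -1; -1/2 } R={ 0 } so -1/4
step 4: add R to get RBBR; options L={ -1; -1/2 } R={ -1/4; 0 } so -3/8
step 5: add R to get RBBRR; options L={ -1; -1/2 } R={ -3/8; -1/4; 0 } so -7/16
step 6: add B to get RBBRRB; options L={ -1; -1/2; -7/16 } R={ -3/8; -1/4; 0 } so -13/32
step 7: add R to get RBBRRBR; options L={ -1; -1/2; -7/16 } R={ -13/32; -3/8; -1/4; 0 } so -27/64
step 8: add R to get RBBRRBRR; options L={ -1; -1/2; -7/16 } R={ -27/64; -13/32; -3/8; -1/4; 0 } so -55/128
step 9: add R to get RBBRRBRRR; options L={ -1; -1/2; -7/16 } R={ -55/128; -27/64; -13/32; -3/8; -1/4; 0 } so -111/256
step 10: add B to get RBBRRBRRRB; options L={ -1; -1/2; -7/16; -111/256 } R={ -55/128; -27/64; -13/32; -3/8; -1/4; 0 } so -221/512
step 11: add B to get RBBRRBRRRBB; options L={ -1; -1/2; -7/16; -111/256; -221/512 } R={ -55/128; -27/64; -13/32; -3/8; -1/4; 0 } so -441/1024
step 12: add R to get RBBRRBRRRBBR; options L={ -1; -1/2; -7/16; -111/256; -221/512 } R={ -441/1024; -55/128; -27/64; -13/32; -3/8; -1/4; 0 } so -883/2048
step 13: add R to get RBBRRBRRRBBRR; options L={ -1; -1/2; -7/16; -111/256; -221/512 } R={ -883/2048; -441/1024; -55/128; -27/64; -13/32; -3/8; -1/4; 0 } so -1767/4096
step 14: add B to get RBBRRBRRRBBRRB; options L={ -1; -1/2; -7/16; -111/256; -221/512; -1767/4096 } R={ -883/2048; -441/1024; -55/128; -27/64; -13/32; -3/8; -1/4; 0 } so -3533/8192
step 15: add B to get RBBRRBRRRBBRRBB; options L={ -1; -1/2; -7/16; -111/256; -221/512; -1767/4096; -3533/8192 } R={ -883/2048; -441/1024; -55/128; -27/64; -13/32; -3/8; -1/4; 0 } so -7065/16384

-7065/16384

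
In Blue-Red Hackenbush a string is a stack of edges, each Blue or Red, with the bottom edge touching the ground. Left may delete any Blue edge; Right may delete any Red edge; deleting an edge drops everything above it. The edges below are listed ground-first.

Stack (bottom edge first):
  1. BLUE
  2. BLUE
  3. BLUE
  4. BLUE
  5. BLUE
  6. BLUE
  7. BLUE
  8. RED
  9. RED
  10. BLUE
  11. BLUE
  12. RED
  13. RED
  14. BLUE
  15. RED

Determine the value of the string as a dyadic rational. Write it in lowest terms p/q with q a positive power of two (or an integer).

1637/256

Recurse on prefixes of the 15-edge string BLUE BLUE BLUE BLUE BLUE BLUE BLUE RED RED BLUE BLUE RED RED BLUE RED:
value_1 [B]  L=[0]  R=[·]  ⇒ 1
value_2 [BB]  L=[0,1]  R=[·]  ⇒ 2
value_3 [BBB]  L=[0,1,2]  R=[·]  ⇒ 3
value_4 [BBBB]  L=[0,1,2,3]  R=[·]  ⇒ 4
value_5 [BBBBB]  L=[0,1,2,3,4]  R=[·]  ⇒ 5
value_6 [BBBBBB]  L=[0,1,2,3,4,5]  R=[·]  ⇒ 6
value_7 [BBBBBBB]  L=[0,1,2,3,4,5,6]  R=[·]  ⇒ 7
value_8 [BBBBBBBR]  L=[0,1,2,3,4,5,6]  R=[7]  ⇒ 13/2
value_9 [BBBBBBBRR]  L=[0,1,2,3,4,5,6]  R=[13/2,7]  ⇒ 25/4
value_10 [BBBBBBBRRB]  L=[0,1,2,3,4,5,6,25/4]  R=[13/2,7]  ⇒ 51/8
value_11 [BBBBBBBRRBB]  L=[0,1,2,3,4,5,6,25/4,51/8]  R=[13/2,7]  ⇒ 103/16
value_12 [BBBBBBBRRBBR]  L=[0,1,2,3,4,5,6,25/4,51/8]  R=[103/16,13/2,7]  ⇒ 205/32
value_13 [BBBBBBBRRBBRR]  L=[0,1,2,3,4,5,6,25/4,51/8]  R=[205/32,103/16,13/2,7]  ⇒ 409/64
value_14 [BBBBBBBRRBBRRB]  L=[0,1,2,3,4,5,6,25/4,51/8,409/64]  R=[205/32,103/16,13/2,7]  ⇒ 819/128
value_15 [BBBBBBBRRBBRRBR]  L=[0,1,2,3,4,5,6,25/4,51/8,409/64]  R=[819/128,205/32,103/16,13/2,7]  ⇒ 1637/256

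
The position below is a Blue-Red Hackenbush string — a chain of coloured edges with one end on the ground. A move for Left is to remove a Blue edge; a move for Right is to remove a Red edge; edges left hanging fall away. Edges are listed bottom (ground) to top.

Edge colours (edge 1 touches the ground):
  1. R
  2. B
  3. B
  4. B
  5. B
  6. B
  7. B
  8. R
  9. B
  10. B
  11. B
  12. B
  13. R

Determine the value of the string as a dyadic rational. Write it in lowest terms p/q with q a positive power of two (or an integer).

step 1: add R to get R; options L={  } R={ 0 } — -1
step 2: add B to get RB; options L={ -1 } R={ 0 } — -1/2
step 3: add B to get RBB; options L={ -1,-1/2 } R={ 0 } — -1/4
step 4: add B to get RBBB; options L={ -1,-1/2,-1/4 } R={ 0 } — -1/8
step 5: add B to get RBBBB; options L={ -1,-1/2,-1/4,-1/8 } R={ 0 } — -1/16
step 6: add B to get RBBBBB; options L={ -1,-1/2,-1/4,-1/8,-1/16 } R={ 0 } — -1/32
step 7: add B to get RBBBBBB; options L={ -1,-1/2,-1/4,-1/8,-1/16,-1/32 } R={ 0 } — -1/64
step 8: add R to get RBBBBBBR; options L={ -1,-1/2,-1/4,-1/8,-1/16,-1/32 } R={ -1/64,0 } — -3/128
step 9: add B to get RBBBBBBRB; options L={ -1,-1/2,-1/4,-1/8,-1/16,-1/32,-3/128 } R={ -1/64,0 } — -5/256
step 10: add B to get RBBBBBBRBB; options L={ -1,-1/2,-1/4,-1/8,-1/16,-1/32,-3/128,-5/256 } R={ -1/64,0 } — -9/512
step 11: add B to get RBBBBBBRBBB; options L={ -1,-1/2,-1/4,-1/8,-1/16,-1/32,-3/128,-5/256,-9/512 } R={ -1/64,0 } — -17/1024
step 12: add B to get RBBBBBBRBBBB; options L={ -1,-1/2,-1/4,-1/8,-1/16,-1/32,-3/128,-5/256,-9/512,-17/1024 } R={ -1/64,0 } — -33/2048
step 13: add R to get RBBBBBBRBBBBR; options L={ -1,-1/2,-1/4,-1/8,-1/16,-1/32,-3/128,-5/256,-9/512,-17/1024 } R={ -33/2048,-1/64,0 } — -67/4096

-67/4096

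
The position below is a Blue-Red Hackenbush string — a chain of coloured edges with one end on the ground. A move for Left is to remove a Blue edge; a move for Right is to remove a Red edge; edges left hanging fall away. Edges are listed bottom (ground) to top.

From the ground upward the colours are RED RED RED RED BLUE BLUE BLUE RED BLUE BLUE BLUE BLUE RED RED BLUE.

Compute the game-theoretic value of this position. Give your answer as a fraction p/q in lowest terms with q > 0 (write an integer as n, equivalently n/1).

edge 1 of 15 (RED): { (no moves) | 0 } so -1
edge 2 of 15 (RED): { (no moves) | -1; 0 } so -2
edge 3 of 15 (RED): { (no moves) | -2; -1; 0 } so -3
edge 4 of 15 (RED): { (no moves) | -3; -2; -1; 0 } so -4
edge 5 of 15 (BLUE): { -4 | -3; -2; -1; 0 } so -7/2
edge 6 of 15 (BLUE): { -4; -7/2 | -3; -2; -1; 0 } so -13/4
edge 7 of 15 (BLUE): { -4; -7/2; -13/4 | -3; -2; -1; 0 } so -25/8
edge 8 of 15 (RED): { -4; -7/2; -13/4 | -25/8; -3; -2; -1; 0 } so -51/16
edge 9 of 15 (BLUE): { -4; -7/2; -13/4; -51/16 | -25/8; -3; -2; -1; 0 } so -101/32
edge 10 of 15 (BLUE): { -4; -7/2; -13/4; -51/16; -101/32 | -25/8; -3; -2; -1; 0 } so -201/64
edge 11 of 15 (BLUE): { -4; -7/2; -13/4; -51/16; -101/32; -201/64 | -25/8; -3; -2; -1; 0 } so -401/128
edge 12 of 15 (BLUE): { -4; -7/2; -13/4; -51/16; -101/32; -201/64; -401/128 | -25/8; -3; -2; -1; 0 } so -801/256
edge 13 of 15 (RED): { -4; -7/2; -13/4; -51/16; -101/32; -201/64; -401/128 | -801/256; -25/8; -3; -2; -1; 0 } so -1603/512
edge 14 of 15 (RED): { -4; -7/2; -13/4; -51/16; -101/32; -201/64; -401/128 | -1603/512; -801/256; -25/8; -3; -2; -1; 0 } so -3207/1024
edge 15 of 15 (BLUE): { -4; -7/2; -13/4; -51/16; -101/32; -201/64; -401/128; -3207/1024 | -1603/512; -801/256; -25/8; -3; -2; -1; 0 } so -6413/2048

-6413/2048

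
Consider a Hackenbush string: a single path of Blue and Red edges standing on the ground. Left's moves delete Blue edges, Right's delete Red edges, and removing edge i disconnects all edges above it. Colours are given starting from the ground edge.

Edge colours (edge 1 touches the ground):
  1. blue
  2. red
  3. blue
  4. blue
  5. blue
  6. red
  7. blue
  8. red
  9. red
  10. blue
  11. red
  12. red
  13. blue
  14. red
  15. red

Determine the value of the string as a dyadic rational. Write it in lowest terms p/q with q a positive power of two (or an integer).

edge 1 of 15 (blue): { 0 | · } so 1
edge 2 of 15 (red): { 0 | 1 } so 1/2
edge 3 of 15 (blue): { 0; 1/2 | 1 } so 3/4
edge 4 of 15 (blue): { 0; 1/2; 3/4 | 1 } so 7/8
edge 5 of 15 (blue): { 0; 1/2; 3/4; 7/8 | 1 } so 15/16
edge 6 of 15 (red): { 0; 1/2; 3/4; 7/8 | 15/16; 1 } so 29/32
edge 7 of 15 (blue): { 0; 1/2; 3/4; 7/8; 29/32 | 15/16; 1 } so 59/64
edge 8 of 15 (red): { 0; 1/2; 3/4; 7/8; 29/32 | 59/64; 15/16; 1 } so 117/128
edge 9 of 15 (red): { 0; 1/2; 3/4; 7/8; 29/32 | 117/128; 59/64; 15/16; 1 } so 233/256
edge 10 of 15 (blue): { 0; 1/2; 3/4; 7/8; 29/32; 233/256 | 117/128; 59/64; 15/16; 1 } so 467/512
edge 11 of 15 (red): { 0; 1/2; 3/4; 7/8; 29/32; 233/256 | 467/512; 117/128; 59/64; 15/16; 1 } so 933/1024
edge 12 of 15 (red): { 0; 1/2; 3/4; 7/8; 29/32; 233/256 | 933/1024; 467/512; 117/128; 59/64; 15/16; 1 } so 1865/2048
edge 13 of 15 (blue): { 0; 1/2; 3/4; 7/8; 29/32; 233/256; 1865/2048 | 933/1024; 467/512; 117/128; 59/64; 15/16; 1 } so 3731/4096
edge 14 of 15 (red): { 0; 1/2; 3/4; 7/8; 29/32; 233/256; 1865/2048 | 3731/4096; 933/1024; 467/512; 117/128; 59/64; 15/16; 1 } so 7461/8192
edge 15 of 15 (red): { 0; 1/2; 3/4; 7/8; 29/32; 233/256; 1865/2048 | 7461/8192; 3731/4096; 933/1024; 467/512; 117/128; 59/64; 15/16; 1 } so 14921/16384

14921/16384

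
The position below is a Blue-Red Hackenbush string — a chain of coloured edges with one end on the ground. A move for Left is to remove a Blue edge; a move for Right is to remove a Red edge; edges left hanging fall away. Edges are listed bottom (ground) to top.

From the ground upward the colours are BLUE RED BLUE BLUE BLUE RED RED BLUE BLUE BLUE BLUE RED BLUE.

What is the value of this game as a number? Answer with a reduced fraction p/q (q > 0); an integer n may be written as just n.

Prefix values for BLUE RED BLUE BLUE BLUE RED RED BLUE BLUE BLUE BLUE RED BLUE via {L|R} + simplicity:
v(B) = { 0 |  } -> 1
v(BR) = { 0 | 1 } -> 1/2
v(BRB) = { 0 1/2 | 1 } -> 3/4
v(BRBB) = { 0 1/2 3/4 | 1 } -> 7/8
v(BRBBB) = { 0 1/2 3/4 7/8 | 1 } -> 15/16
v(BRBBBR) = { 0 1/2 3/4 7/8 | 15/16 1 } -> 29/32
v(BRBBBRR) = { 0 1/2 3/4 7/8 | 29/32 15/16 1 } -> 57/64
v(BRBBBRRB) = { 0 1/2 3/4 7/8 57/64 | 29/32 15/16 1 } -> 115/128
v(BRBBBRRBB) = { 0 1/2 3/4 7/8 57/64 115/128 | 29/32 15/16 1 } -> 231/256
v(BRBBBRRBBB) = { 0 1/2 3/4 7/8 57/64 115/128 231/256 | 29/32 15/16 1 } -> 463/512
v(BRBBBRRBBBB) = { 0 1/2 3/4 7/8 57/64 115/128 231/256 463/512 | 29/32 15/16 1 } -> 927/1024
v(BRBBBRRBBBBR) = { 0 1/2 3/4 7/8 57/64 115/128 231/256 463/512 | 927/1024 29/32 15/16 1 } -> 1853/2048
v(BRBBBRRBBBBRB) = { 0 1/2 3/4 7/8 57/64 115/128 231/256 463/512 1853/2048 | 927/1024 29/32 15/16 1 } -> 3707/4096

3707/4096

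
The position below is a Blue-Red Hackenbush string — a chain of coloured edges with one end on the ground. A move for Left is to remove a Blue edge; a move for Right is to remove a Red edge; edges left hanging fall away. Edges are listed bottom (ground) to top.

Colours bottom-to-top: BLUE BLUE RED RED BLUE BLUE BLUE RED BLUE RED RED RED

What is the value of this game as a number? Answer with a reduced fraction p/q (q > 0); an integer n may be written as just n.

1489/1024

Recurse on prefixes of the 12-edge string BLUE BLUE RED RED BLUE BLUE BLUE RED BLUE RED RED RED:
edge 1 of 12 (BLUE): { 0 | — } => 1
edge 2 of 12 (BLUE): { 0; 1 | — } => 2
edge 3 of 12 (RED): { 0; 1 | 2 } => 3/2
edge 4 of 12 (RED): { 0; 1 | 3/2; 2 } => 5/4
edge 5 of 12 (BLUE): { 0; 1; 5/4 | 3/2; 2 } => 11/8
edge 6 of 12 (BLUE): { 0; 1; 5/4; 11/8 | 3/2; 2 } => 23/16
edge 7 of 12 (BLUE): { 0; 1; 5/4; 11/8; 23/16 | 3/2; 2 } => 47/32
edge 8 of 12 (RED): { 0; 1; 5/4; 11/8; 23/16 | 47/32; 3/2; 2 } => 93/64
edge 9 of 12 (BLUE): { 0; 1; 5/4; 11/8; 23/16; 93/64 | 47/32; 3/2; 2 } => 187/128
edge 10 of 12 (RED): { 0; 1; 5/4; 11/8; 23/16; 93/64 | 187/128; 47/32; 3/2; 2 } => 373/256
edge 11 of 12 (RED): { 0; 1; 5/4; 11/8; 23/16; 93/64 | 373/256; 187/128; 47/32; 3/2; 2 } => 745/512
edge 12 of 12 (RED): { 0; 1; 5/4; 11/8; 23/16; 93/64 | 745/512; 373/256; 187/128; 47/32; 3/2; 2 } => 1489/1024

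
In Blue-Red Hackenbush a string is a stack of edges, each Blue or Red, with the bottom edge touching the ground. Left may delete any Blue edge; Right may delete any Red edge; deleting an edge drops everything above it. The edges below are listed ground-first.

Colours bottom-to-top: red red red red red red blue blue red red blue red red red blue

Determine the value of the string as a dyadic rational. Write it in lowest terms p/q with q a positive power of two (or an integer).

-2781/512

Recurse on prefixes of the 15-edge string red red red red red red blue blue red red blue red red red blue:
edge 1 of 15 (red): { (no moves) | 0 } ⇒ -1
edge 2 of 15 (red): { (no moves) | -1 0 } ⇒ -2
edge 3 of 15 (red): { (no moves) | -2 -1 0 } ⇒ -3
edge 4 of 15 (red): { (no moves) | -3 -2 -1 0 } ⇒ -4
edge 5 of 15 (red): { (no moves) | -4 -3 -2 -1 0 } ⇒ -5
edge 6 of 15 (red): { (no moves) | -5 -4 -3 -2 -1 0 } ⇒ -6
edge 7 of 15 (blue): { -6 | -5 -4 -3 -2 -1 0 } ⇒ -11/2
edge 8 of 15 (blue): { -6 -11/2 | -5 -4 -3 -2 -1 0 } ⇒ -21/4
edge 9 of 15 (red): { -6 -11/2 | -21/4 -5 -4 -3 -2 -1 0 } ⇒ -43/8
edge 10 of 15 (red): { -6 -11/2 | -43/8 -21/4 -5 -4 -3 -2 -1 0 } ⇒ -87/16
edge 11 of 15 (blue): { -6 -11/2 -87/16 | -43/8 -21/4 -5 -4 -3 -2 -1 0 } ⇒ -173/32
edge 12 of 15 (red): { -6 -11/2 -87/16 | -173/32 -43/8 -21/4 -5 -4 -3 -2 -1 0 } ⇒ -347/64
edge 13 of 15 (red): { -6 -11/2 -87/16 | -347/64 -173/32 -43/8 -21/4 -5 -4 -3 -2 -1 0 } ⇒ -695/128
edge 14 of 15 (red): { -6 -11/2 -87/16 | -695/128 -347/64 -173/32 -43/8 -21/4 -5 -4 -3 -2 -1 0 } ⇒ -1391/256
edge 15 of 15 (blue): { -6 -11/2 -87/16 -1391/256 | -695/128 -347/64 -173/32 -43/8 -21/4 -5 -4 -3 -2 -1 0 } ⇒ -2781/512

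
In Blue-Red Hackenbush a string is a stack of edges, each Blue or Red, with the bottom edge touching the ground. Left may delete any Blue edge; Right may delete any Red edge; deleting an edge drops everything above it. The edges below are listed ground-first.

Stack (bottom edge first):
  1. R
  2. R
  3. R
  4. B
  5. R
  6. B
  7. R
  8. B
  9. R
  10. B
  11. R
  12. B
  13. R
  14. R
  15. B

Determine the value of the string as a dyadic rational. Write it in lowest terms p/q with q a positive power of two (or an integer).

g_1 [R]  L=[·]  R=[0]  → -1
g_2 [RR]  L=[·]  R=[-1; 0]  → -2
g_3 [RRR]  L=[·]  R=[-2; -1; 0]  → -3
g_4 [RRRB]  L=[-3]  R=[-2; -1; 0]  → -5/2
g_5 [RRRBR]  L=[-3]  R=[-5/2; -2; -1; 0]  → -11/4
g_6 [RRRBRB]  L=[-3; -11/4]  R=[-5/2; -2; -1; 0]  → -21/8
g_7 [RRRBRBR]  L=[-3; -11/4]  R=[-21/8; -5/2; -2; -1; 0]  → -43/16
g_8 [RRRBRBRB]  L=[-3; -11/4; -43/16]  R=[-21/8; -5/2; -2; -1; 0]  → -85/32
g_9 [RRRBRBRBR]  L=[-3; -11/4; -43/16]  R=[-85/32; -21/8; -5/2; -2; -1; 0]  → -171/64
g_10 [RRRBRBRBRB]  L=[-3; -11/4; -43/16; -171/64]  R=[-85/32; -21/8; -5/2; -2; -1; 0]  → -341/128
g_11 [RRRBRBRBRBR]  L=[-3; -11/4; -43/16; -171/64]  R=[-341/128; -85/32; -21/8; -5/2; -2; -1; 0]  → -683/256
g_12 [RRRBRBRBRBRB]  L=[-3; -11/4; -43/16; -171/64; -683/256]  R=[-341/128; -85/32; -21/8; -5/2; -2; -1; 0]  → -1365/512
g_13 [RRRBRBRBRBRBR]  L=[-3; -11/4; -43/16; -171/64; -683/256]  R=[-1365/512; -341/128; -85/32; -21/8; -5/2; -2; -1; 0]  → -2731/1024
g_14 [RRRBRBRBRBRBRR]  L=[-3; -11/4; -43/16; -171/64; -683/256]  R=[-2731/1024; -1365/512; -341/128; -85/32; -21/8; -5/2; -2; -1; 0]  → -5463/2048
g_15 [RRRBRBRBRBRBRRB]  L=[-3; -11/4; -43/16; -171/64; -683/256; -5463/2048]  R=[-2731/1024; -1365/512; -341/128; -85/32; -21/8; -5/2; -2; -1; 0]  → -10925/4096

-10925/4096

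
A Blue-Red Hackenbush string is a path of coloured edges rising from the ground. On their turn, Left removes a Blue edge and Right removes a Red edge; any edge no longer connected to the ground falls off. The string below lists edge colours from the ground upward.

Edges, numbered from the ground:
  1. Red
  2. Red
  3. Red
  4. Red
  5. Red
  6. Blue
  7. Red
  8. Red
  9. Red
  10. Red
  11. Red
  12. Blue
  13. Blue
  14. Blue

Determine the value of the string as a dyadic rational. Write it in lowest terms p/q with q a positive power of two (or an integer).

-2545/512

step 1: add Red to get R; options L={ none } R={ 0 } → -1
step 2: add Red to get RR; options L={ none } R={ -1, 0 } → -2
step 3: add Red to get RRR; options L={ none } R={ -2, -1, 0 } → -3
step 4: add Red to get RRRR; options L={ none } R={ -3, -2, -1, 0 } → -4
step 5: add Red to get RRRRR; options L={ none } R={ -4, -3, -2, -1, 0 } → -5
step 6: add Blue to get RRRRRB; options L={ -5 } R={ -4, -3, -2, -1, 0 } → -9/2
step 7: add Red to get RRRRRBR; options L={ -5 } R={ -9/2, -4, -3, -2, -1, 0 } → -19/4
step 8: add Red to get RRRRRBRR; options L={ -5 } R={ -19/4, -9/2, -4, -3, -2, -1, 0 } → -39/8
step 9: add Red to get RRRRRBRRR; options L={ -5 } R={ -39/8, -19/4, -9/2, -4, -3, -2, -1, 0 } → -79/16
step 10: add Red to get RRRRRBRRRR; options L={ -5 } R={ -79/16, -39/8, -19/4, -9/2, -4, -3, -2, -1, 0 } → -159/32
step 11: add Red to get RRRRRBRRRRR; options L={ -5 } R={ -159/32, -79/16, -39/8, -19/4, -9/2, -4, -3, -2, -1, 0 } → -319/64
step 12: add Blue to get RRRRRBRRRRRB; options L={ -5, -319/64 } R={ -159/32, -79/16, -39/8, -19/4, -9/2, -4, -3, -2, -1, 0 } → -637/128
step 13: add Blue to get RRRRRBRRRRRBB; options L={ -5, -319/64, -637/128 } R={ -159/32, -79/16, -39/8, -19/4, -9/2, -4, -3, -2, -1, 0 } → -1273/256
step 14: add Blue to get RRRRRBRRRRRBBB; options L={ -5, -319/64, -637/128, -1273/256 } R={ -159/32, -79/16, -39/8, -19/4, -9/2, -4, -3, -2, -1, 0 } → -2545/512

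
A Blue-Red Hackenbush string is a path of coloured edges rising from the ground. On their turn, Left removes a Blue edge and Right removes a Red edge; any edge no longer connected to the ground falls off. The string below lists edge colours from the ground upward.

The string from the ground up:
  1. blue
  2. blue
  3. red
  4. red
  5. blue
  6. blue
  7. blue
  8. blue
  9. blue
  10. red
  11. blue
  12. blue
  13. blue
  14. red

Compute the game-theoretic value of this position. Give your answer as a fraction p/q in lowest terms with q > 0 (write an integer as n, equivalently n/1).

b: Left { 0 }, Right { — } — simplest 1
bb: Left { 0,1 }, Right { — } — simplest 2
bbr: Left { 0,1 }, Right { 2 } — simplest 3/2
bbrr: Left { 0,1 }, Right { 3/2,2 } — simplest 5/4
bbrrb: Left { 0,1,5/4 }, Right { 3/2,2 } — simplest 11/8
bbrrbb: Left { 0,1,5/4,11/8 }, Right { 3/2,2 } — simplest 23/16
bbrrbbb: Left { 0,1,5/4,11/8,23/16 }, Right { 3/2,2 } — simplest 47/32
bbrrbbbb: Left { 0,1,5/4,11/8,23/16,47/32 }, Right { 3/2,2 } — simplest 95/64
bbrrbbbbb: Left { 0,1,5/4,11/8,23/16,47/32,95/64 }, Right { 3/2,2 } — simplest 191/128
bbrrbbbbbr: Left { 0,1,5/4,11/8,23/16,47/32,95/64 }, Right { 191/128,3/2,2 } — simplest 381/256
bbrrbbbbbrb: Left { 0,1,5/4,11/8,23/16,47/32,95/64,381/256 }, Right { 191/128,3/2,2 } — simplest 763/512
bbrrbbbbbrbb: Left { 0,1,5/4,11/8,23/16,47/32,95/64,381/256,763/512 }, Right { 191/128,3/2,2 } — simplest 1527/1024
bbrrbbbbbrbbb: Left { 0,1,5/4,11/8,23/16,47/32,95/64,381/256,763/512,1527/1024 }, Right { 191/128,3/2,2 } — simplest 3055/2048
bbrrbbbbbrbbbr: Left { 0,1,5/4,11/8,23/16,47/32,95/64,381/256,763/512,1527/1024 }, Right { 3055/2048,191/128,3/2,2 } — simplest 6109/4096

6109/4096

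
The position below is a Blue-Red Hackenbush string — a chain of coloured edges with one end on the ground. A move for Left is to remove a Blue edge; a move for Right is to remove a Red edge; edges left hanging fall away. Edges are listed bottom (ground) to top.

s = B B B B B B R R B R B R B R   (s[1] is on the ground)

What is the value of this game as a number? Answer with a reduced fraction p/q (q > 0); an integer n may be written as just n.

Recurse on prefixes of the 14-edge string B B B B B B R R B R B R B R:
value_1 [B]  L=[0]  R=[—]  gives 1
value_2 [BB]  L=[0; 1]  R=[—]  gives 2
value_3 [BBB]  L=[0; 1; 2]  R=[—]  gives 3
value_4 [BBBB]  L=[0; 1; 2; 3]  R=[—]  gives 4
value_5 [BBBBB]  L=[0; 1; 2; 3; 4]  R=[—]  gives 5
value_6 [BBBBBB]  L=[0; 1; 2; 3; 4; 5]  R=[—]  gives 6
value_7 [BBBBBBR]  L=[0; 1; 2; 3; 4; 5]  R=[6]  gives 11/2
value_8 [BBBBBBRR]  L=[0; 1; 2; 3; 4; 5]  R=[11/2; 6]  gives 21/4
value_9 [BBBBBBRRB]  L=[0; 1; 2; 3; 4; 5; 21/4]  R=[11/2; 6]  gives 43/8
value_10 [BBBBBBRRBR]  L=[0; 1; 2; 3; 4; 5; 21/4]  R=[43/8; 11/2; 6]  gives 85/16
value_11 [BBBBBBRRBRB]  L=[0; 1; 2; 3; 4; 5; 21/4; 85/16]  R=[43/8; 11/2; 6]  gives 171/32
value_12 [BBBBBBRRBRBR]  L=[0; 1; 2; 3; 4; 5; 21/4; 85/16]  R=[171/32; 43/8; 11/2; 6]  gives 341/64
value_13 [BBBBBBRRBRBRB]  L=[0; 1; 2; 3; 4; 5; 21/4; 85/16; 341/64]  R=[171/32; 43/8; 11/2; 6]  gives 683/128
value_14 [BBBBBBRRBRBRBR]  L=[0; 1; 2; 3; 4; 5; 21/4; 85/16; 341/64]  R=[683/128; 171/32; 43/8; 11/2; 6]  gives 1365/256

1365/256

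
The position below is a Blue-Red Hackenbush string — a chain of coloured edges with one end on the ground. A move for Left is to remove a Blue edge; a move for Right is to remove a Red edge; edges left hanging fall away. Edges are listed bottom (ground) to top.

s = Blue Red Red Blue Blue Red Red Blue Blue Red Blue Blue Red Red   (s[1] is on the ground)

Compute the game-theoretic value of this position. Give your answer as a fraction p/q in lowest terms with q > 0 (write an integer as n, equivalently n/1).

Recurse on prefixes of the 14-edge string Blue Red Red Blue Blue Red Red Blue Blue Red Blue Blue Red Red:
step 1: add Blue to get B; options L={ 0 } R={ none } — 1
step 2: add Red to get BR; options L={ 0 } R={ 1 } — 1/2
step 3: add Red to get BRR; options L={ 0 } R={ 1/2, 1 } — 1/4
step 4: add Blue to get BRRB; options L={ 0, 1/4 } R={ 1/2, 1 } — 3/8
step 5: add Blue to get BRRBB; options L={ 0, 1/4, 3/8 } R={ 1/2, 1 } — 7/16
step 6: add Red to get BRRBBR; options L={ 0, 1/4, 3/8 } R={ 7/16, 1/2, 1 } — 13/32
step 7: add Red to get BRRBBRR; options L={ 0, 1/4, 3/8 } R={ 13/32, 7/16, 1/2, 1 } — 25/64
step 8: add Blue to get BRRBBRRB; options L={ 0, 1/4, 3/8, 25/64 } R={ 13/32, 7/16, 1/2, 1 } — 51/128
step 9: add Blue to get BRRBBRRBB; options L={ 0, 1/4, 3/8, 25/64, 51/128 } R={ 13/32, 7/16, 1/2, 1 } — 103/256
step 10: add Red to get BRRBBRRBBR; options L={ 0, 1/4, 3/8, 25/64, 51/128 } R={ 103/256, 13/32, 7/16, 1/2, 1 } — 205/512
step 11: add Blue to get BRRBBRRBBRB; options L={ 0, 1/4, 3/8, 25/64, 51/128, 205/512 } R={ 103/256, 13/32, 7/16, 1/2, 1 } — 411/1024
step 12: add Blue to get BRRBBRRBBRBB; options L={ 0, 1/4, 3/8, 25/64, 51/128, 205/512, 411/1024 } R={ 103/256, 13/32, 7/16, 1/2, 1 } — 823/2048
step 13: add Red to get BRRBBRRBBRBBR; options L={ 0, 1/4, 3/8, 25/64, 51/128, 205/512, 411/1024 } R={ 823/2048, 103/256, 13/32, 7/16, 1/2, 1 } — 1645/4096
step 14: add Red to get BRRBBRRBBRBBRR; options L={ 0, 1/4, 3/8, 25/64, 51/128, 205/512, 411/1024 } R={ 1645/4096, 823/2048, 103/256, 13/32, 7/16, 1/2, 1 } — 3289/8192

3289/8192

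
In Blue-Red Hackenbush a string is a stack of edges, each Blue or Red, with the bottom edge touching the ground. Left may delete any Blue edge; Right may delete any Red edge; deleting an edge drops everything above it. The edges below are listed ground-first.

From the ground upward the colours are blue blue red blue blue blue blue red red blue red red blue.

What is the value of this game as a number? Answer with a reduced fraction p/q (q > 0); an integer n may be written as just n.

edge 1 of 13 (blue): { 0 | — } so 1
edge 2 of 13 (blue): { 0; 1 | — } so 2
edge 3 of 13 (red): { 0; 1 | 2 } so 3/2
edge 4 of 13 (blue): { 0; 1; 3/2 | 2 } so 7/4
edge 5 of 13 (blue): { 0; 1; 3/2; 7/4 | 2 } so 15/8
edge 6 of 13 (blue): { 0; 1; 3/2; 7/4; 15/8 | 2 } so 31/16
edge 7 of 13 (blue): { 0; 1; 3/2; 7/4; 15/8; 31/16 | 2 } so 63/32
edge 8 of 13 (red): { 0; 1; 3/2; 7/4; 15/8; 31/16 | 63/32; 2 } so 125/64
edge 9 of 13 (red): { 0; 1; 3/2; 7/4; 15/8; 31/16 | 125/64; 63/32; 2 } so 249/128
edge 10 of 13 (blue): { 0; 1; 3/2; 7/4; 15/8; 31/16; 249/128 | 125/64; 63/32; 2 } so 499/256
edge 11 of 13 (red): { 0; 1; 3/2; 7/4; 15/8; 31/16; 249/128 | 499/256; 125/64; 63/32; 2 } so 997/512
edge 12 of 13 (red): { 0; 1; 3/2; 7/4; 15/8; 31/16; 249/128 | 997/512; 499/256; 125/64; 63/32; 2 } so 1993/1024
edge 13 of 13 (blue): { 0; 1; 3/2; 7/4; 15/8; 31/16; 249/128; 1993/1024 | 997/512; 499/256; 125/64; 63/32; 2 } so 3987/2048

3987/2048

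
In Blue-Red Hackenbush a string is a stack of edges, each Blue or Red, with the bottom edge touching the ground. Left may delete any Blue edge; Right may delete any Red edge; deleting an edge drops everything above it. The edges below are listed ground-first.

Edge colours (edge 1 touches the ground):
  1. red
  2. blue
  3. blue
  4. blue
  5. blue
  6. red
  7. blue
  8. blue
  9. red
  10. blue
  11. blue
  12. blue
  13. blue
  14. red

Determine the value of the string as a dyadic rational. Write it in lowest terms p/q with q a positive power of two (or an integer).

-579/8192

r: Left {  }, Right { 0 } so simplest -1
rb: Left { -1 }, Right { 0 } so simplest -1/2
rbb: Left { -1; -1/2 }, Right { 0 } so simplest -1/4
rbbb: Left { -1; -1/2; -1/4 }, Right { 0 } so simplest -1/8
rbbbb: Left { -1; -1/2; -1/4; -1/8 }, Right { 0 } so simplest -1/16
rbbbbr: Left { -1; -1/2; -1/4; -1/8 }, Right { -1/16; 0 } so simplest -3/32
rbbbbrb: Left { -1; -1/2; -1/4; -1/8; -3/32 }, Right { -1/16; 0 } so simplest -5/64
rbbbbrbb: Left { -1; -1/2; -1/4; -1/8; -3/32; -5/64 }, Right { -1/16; 0 } so simplest -9/128
rbbbbrbbr: Left { -1; -1/2; -1/4; -1/8; -3/32; -5/64 }, Right { -9/128; -1/16; 0 } so simplest -19/256
rbbbbrbbrb: Left { -1; -1/2; -1/4; -1/8; -3/32; -5/64; -19/256 }, Right { -9/128; -1/16; 0 } so simplest -37/512
rbbbbrbbrbb: Left { -1; -1/2; -1/4; -1/8; -3/32; -5/64; -19/256; -37/512 }, Right { -9/128; -1/16; 0 } so simplest -73/1024
rbbbbrbbrbbb: Left { -1; -1/2; -1/4; -1/8; -3/32; -5/64; -19/256; -37/512; -73/1024 }, Right { -9/128; -1/16; 0 } so simplest -145/2048
rbbbbrbbrbbbb: Left { -1; -1/2; -1/4; -1/8; -3/32; -5/64; -19/256; -37/512; -73/1024; -145/2048 }, Right { -9/128; -1/16; 0 } so simplest -289/4096
rbbbbrbbrbbbbr: Left { -1; -1/2; -1/4; -1/8; -3/32; -5/64; -19/256; -37/512; -73/1024; -145/2048 }, Right { -289/4096; -9/128; -1/16; 0 } so simplest -579/8192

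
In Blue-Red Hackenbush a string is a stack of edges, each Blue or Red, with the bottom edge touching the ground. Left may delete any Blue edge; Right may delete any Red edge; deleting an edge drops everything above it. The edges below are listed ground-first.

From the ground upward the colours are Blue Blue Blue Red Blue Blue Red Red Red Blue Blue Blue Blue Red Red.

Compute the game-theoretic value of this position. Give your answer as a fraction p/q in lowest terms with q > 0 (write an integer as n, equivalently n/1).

val(B) = { 0 | · } => 1
val(BB) = { 0 1 | · } => 2
val(BBB) = { 0 1 2 | · } => 3
val(BBBR) = { 0 1 2 | 3 } => 5/2
val(BBBRB) = { 0 1 2 5/2 | 3 } => 11/4
val(BBBRBB) = { 0 1 2 5/2 11/4 | 3 } => 23/8
val(BBBRBBR) = { 0 1 2 5/2 11/4 | 23/8 3 } => 45/16
val(BBBRBBRR) = { 0 1 2 5/2 11/4 | 45/16 23/8 3 } => 89/32
val(BBBRBBRRR) = { 0 1 2 5/2 11/4 | 89/32 45/16 23/8 3 } => 177/64
val(BBBRBBRRRB) = { 0 1 2 5/2 11/4 177/64 | 89/32 45/16 23/8 3 } => 355/128
val(BBBRBBRRRBB) = { 0 1 2 5/2 11/4 177/64 355/128 | 89/32 45/16 23/8 3 } => 711/256
val(BBBRBBRRRBBB) = { 0 1 2 5/2 11/4 177/64 355/128 711/256 | 89/32 45/16 23/8 3 } => 1423/512
val(BBBRBBRRRBBBB) = { 0 1 2 5/2 11/4 177/64 355/128 711/256 1423/512 | 89/32 45/16 23/8 3 } => 2847/1024
val(BBBRBBRRRBBBBR) = { 0 1 2 5/2 11/4 177/64 355/128 711/256 1423/512 | 2847/1024 89/32 45/16 23/8 3 } => 5693/2048
val(BBBRBBRRRBBBBRR) = { 0 1 2 5/2 11/4 177/64 355/128 711/256 1423/512 | 5693/2048 2847/1024 89/32 45/16 23/8 3 } => 11385/4096

11385/4096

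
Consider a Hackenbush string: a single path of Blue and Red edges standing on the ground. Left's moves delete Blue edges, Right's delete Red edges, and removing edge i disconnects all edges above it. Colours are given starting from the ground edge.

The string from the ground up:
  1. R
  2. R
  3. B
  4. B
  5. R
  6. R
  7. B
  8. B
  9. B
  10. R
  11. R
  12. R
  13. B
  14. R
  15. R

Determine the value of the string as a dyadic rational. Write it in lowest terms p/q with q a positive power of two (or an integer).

value(R) = { none | 0 } so -1
value(RR) = { none | -1, 0 } so -2
value(RRB) = { -2 | -1, 0 } so -3/2
value(RRBB) = { -2, -3/2 | -1, 0 } so -5/4
value(RRBBR) = { -2, -3/2 | -5/4, -1, 0 } so -11/8
value(RRBBRR) = { -2, -3/2 | -11/8, -5/4, -1, 0 } so -23/16
value(RRBBRRB) = { -2, -3/2, -23/16 | -11/8, -5/4, -1, 0 } so -45/32
value(RRBBRRBB) = { -2, -3/2, -23/16, -45/32 | -11/8, -5/4, -1, 0 } so -89/64
value(RRBBRRBBB) = { -2, -3/2, -23/16, -45/32, -89/64 | -11/8, -5/4, -1, 0 } so -177/128
value(RRBBRRBBBR) = { -2, -3/2, -23/16, -45/32, -89/64 | -177/128, -11/8, -5/4, -1, 0 } so -355/256
value(RRBBRRBBBRR) = { -2, -3/2, -23/16, -45/32, -89/64 | -355/256, -177/128, -11/8, -5/4, -1, 0 } so -711/512
value(RRBBRRBBBRRR) = { -2, -3/2, -23/16, -45/32, -89/64 | -711/512, -355/256, -177/128, -11/8, -5/4, -1, 0 } so -1423/1024
value(RRBBRRBBBRRRB) = { -2, -3/2, -23/16, -45/32, -89/64, -1423/1024 | -711/512, -355/256, -177/128, -11/8, -5/4, -1, 0 } so -2845/2048
value(RRBBRRBBBRRRBR) = { -2, -3/2, -23/16, -45/32, -89/64, -1423/1024 | -2845/2048, -711/512, -355/256, -177/128, -11/8, -5/4, -1, 0 } so -5691/4096
value(RRBBRRBBBRRRBRR) = { -2, -3/2, -23/16, -45/32, -89/64, -1423/1024 | -5691/4096, -2845/2048, -711/512, -355/256, -177/128, -11/8, -5/4, -1, 0 } so -11383/8192

-11383/8192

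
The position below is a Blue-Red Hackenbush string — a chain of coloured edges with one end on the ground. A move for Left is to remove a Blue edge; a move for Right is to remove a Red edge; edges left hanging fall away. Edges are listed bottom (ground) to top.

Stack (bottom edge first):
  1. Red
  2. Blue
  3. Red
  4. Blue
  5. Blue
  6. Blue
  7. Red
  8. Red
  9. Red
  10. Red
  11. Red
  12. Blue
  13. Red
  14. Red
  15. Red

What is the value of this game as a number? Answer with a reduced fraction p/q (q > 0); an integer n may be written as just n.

-9199/16384

1 of 15 · R · max L −∞ · min R 0 so -1
2 of 15 · RB · max L -1 · min R 0 so -1/2
3 of 15 · RBR · max L -1 · min R -1/2 so -3/4
4 of 15 · RBRB · max L -3/4 · min R -1/2 so -5/8
5 of 15 · RBRBB · max L -5/8 · min R -1/2 so -9/16
6 of 15 · RBRBBB · max L -9/16 · min R -1/2 so -17/32
7 of 15 · RBRBBBR · max L -9/16 · min R -17/32 so -35/64
8 of 15 · RBRBBBRR · max L -9/16 · min R -35/64 so -71/128
9 of 15 · RBRBBBRRR · max L -9/16 · min R -71/128 so -143/256
10 of 15 · RBRBBBRRRR · max L -9/16 · min R -143/256 so -287/512
11 of 15 · RBRBBBRRRRR · max L -9/16 · min R -287/512 so -575/1024
12 of 15 · RBRBBBRRRRRB · max L -575/1024 · min R -287/512 so -1149/2048
13 of 15 · RBRBBBRRRRRBR · max L -575/1024 · min R -1149/2048 so -2299/4096
14 of 15 · RBRBBBRRRRRBRR · max L -575/1024 · min R -2299/4096 so -4599/8192
15 of 15 · RBRBBBRRRRRBRRR · max L -575/1024 · min R -4599/8192 so -9199/16384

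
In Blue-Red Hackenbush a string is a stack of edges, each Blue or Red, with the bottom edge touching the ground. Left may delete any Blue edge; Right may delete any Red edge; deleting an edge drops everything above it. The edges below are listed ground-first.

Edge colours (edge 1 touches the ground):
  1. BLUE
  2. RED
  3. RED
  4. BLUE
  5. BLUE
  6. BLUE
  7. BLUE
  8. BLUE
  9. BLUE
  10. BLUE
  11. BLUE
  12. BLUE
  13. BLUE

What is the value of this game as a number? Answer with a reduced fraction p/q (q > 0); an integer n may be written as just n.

g_1 [B]  L=[0]  R=[none]  ⇒ 1
g_2 [BR]  L=[0]  R=[1]  ⇒ 1/2
g_3 [BRR]  L=[0]  R=[1/2; 1]  ⇒ 1/4
g_4 [BRRB]  L=[0; 1/4]  R=[1/2; 1]  ⇒ 3/8
g_5 [BRRBB]  L=[0; 1/4; 3/8]  R=[1/2; 1]  ⇒ 7/16
g_6 [BRRBBB]  L=[0; 1/4; 3/8; 7/16]  R=[1/2; 1]  ⇒ 15/32
g_7 [BRRBBBB]  L=[0; 1/4; 3/8; 7/16; 15/32]  R=[1/2; 1]  ⇒ 31/64
g_8 [BRRBBBBB]  L=[0; 1/4; 3/8; 7/16; 15/32; 31/64]  R=[1/2; 1]  ⇒ 63/128
g_9 [BRRBBBBBB]  L=[0; 1/4; 3/8; 7/16; 15/32; 31/64; 63/128]  R=[1/2; 1]  ⇒ 127/256
g_10 [BRRBBBBBBB]  L=[0; 1/4; 3/8; 7/16; 15/32; 31/64; 63/128; 127/256]  R=[1/2; 1]  ⇒ 255/512
g_11 [BRRBBBBBBBB]  L=[0; 1/4; 3/8; 7/16; 15/32; 31/64; 63/128; 127/256; 255/512]  R=[1/2; 1]  ⇒ 511/1024
g_12 [BRRBBBBBBBBB]  L=[0; 1/4; 3/8; 7/16; 15/32; 31/64; 63/128; 127/256; 255/512; 511/1024]  R=[1/2; 1]  ⇒ 1023/2048
g_13 [BRRBBBBBBBBBB]  L=[0; 1/4; 3/8; 7/16; 15/32; 31/64; 63/128; 127/256; 255/512; 511/1024; 1023/2048]  R=[1/2; 1]  ⇒ 2047/4096

2047/4096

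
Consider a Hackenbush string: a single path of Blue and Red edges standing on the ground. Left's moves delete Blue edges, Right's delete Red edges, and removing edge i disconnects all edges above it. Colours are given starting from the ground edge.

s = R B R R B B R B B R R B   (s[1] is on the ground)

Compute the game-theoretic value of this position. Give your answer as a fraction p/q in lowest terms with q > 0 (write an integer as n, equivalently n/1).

-1613/2048

Prefix values for R B R R B B R B B R R B via {L|R} + simplicity:
step 1: add R to get R; options L={ — } R={ 0 } = -1
step 2: add B to get RB; options L={ -1 } R={ 0 } = -1/2
step 3: add R to get RBR; options L={ -1 } R={ -1/2 0 } = -3/4
step 4: add R to get RBRR; options L={ -1 } R={ -3/4 -1/2 0 } = -7/8
step 5: add B to get RBRRB; options L={ -1 -7/8 } R={ -3/4 -1/2 0 } = -13/16
step 6: add B to get RBRRBB; options L={ -1 -7/8 -13/16 } R={ -3/4 -1/2 0 } = -25/32
step 7: add R to get RBRRBBR; options L={ -1 -7/8 -13/16 } R={ -25/32 -3/4 -1/2 0 } = -51/64
step 8: add B to get RBRRBBRB; options L={ -1 -7/8 -13/16 -51/64 } R={ -25/32 -3/4 -1/2 0 } = -101/128
step 9: add B to get RBRRBBRBB; options L={ -1 -7/8 -13/16 -51/64 -101/128 } R={ -25/32 -3/4 -1/2 0 } = -201/256
step 10: add R to get RBRRBBRBBR; options L={ -1 -7/8 -13/16 -51/64 -101/128 } R={ -201/256 -25/32 -3/4 -1/2 0 } = -403/512
step 11: add R to get RBRRBBRBBRR; options L={ -1 -7/8 -13/16 -51/64 -101/128 } R={ -403/512 -201/256 -25/32 -3/4 -1/2 0 } = -807/1024
step 12: add B to get RBRRBBRBBRRB; options L={ -1 -7/8 -13/16 -51/64 -101/128 -807/1024 } R={ -403/512 -201/256 -25/32 -3/4 -1/2 0 } = -1613/2048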